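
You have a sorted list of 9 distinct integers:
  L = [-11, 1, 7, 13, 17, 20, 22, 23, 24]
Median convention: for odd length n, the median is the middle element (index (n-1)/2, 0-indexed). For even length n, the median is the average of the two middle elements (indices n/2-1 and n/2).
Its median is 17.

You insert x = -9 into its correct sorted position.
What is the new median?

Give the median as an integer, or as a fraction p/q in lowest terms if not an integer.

Answer: 15

Derivation:
Old list (sorted, length 9): [-11, 1, 7, 13, 17, 20, 22, 23, 24]
Old median = 17
Insert x = -9
Old length odd (9). Middle was index 4 = 17.
New length even (10). New median = avg of two middle elements.
x = -9: 1 elements are < x, 8 elements are > x.
New sorted list: [-11, -9, 1, 7, 13, 17, 20, 22, 23, 24]
New median = 15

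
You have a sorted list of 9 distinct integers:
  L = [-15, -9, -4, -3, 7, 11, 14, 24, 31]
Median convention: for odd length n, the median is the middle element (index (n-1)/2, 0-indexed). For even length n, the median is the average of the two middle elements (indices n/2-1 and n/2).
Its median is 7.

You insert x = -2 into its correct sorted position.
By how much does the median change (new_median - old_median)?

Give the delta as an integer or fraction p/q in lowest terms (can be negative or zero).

Answer: -9/2

Derivation:
Old median = 7
After inserting x = -2: new sorted = [-15, -9, -4, -3, -2, 7, 11, 14, 24, 31]
New median = 5/2
Delta = 5/2 - 7 = -9/2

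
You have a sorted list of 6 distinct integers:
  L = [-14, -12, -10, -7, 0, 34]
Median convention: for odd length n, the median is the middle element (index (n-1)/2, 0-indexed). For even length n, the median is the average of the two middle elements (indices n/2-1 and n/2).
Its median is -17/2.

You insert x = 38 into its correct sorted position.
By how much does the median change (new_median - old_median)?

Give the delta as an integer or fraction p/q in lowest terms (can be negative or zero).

Answer: 3/2

Derivation:
Old median = -17/2
After inserting x = 38: new sorted = [-14, -12, -10, -7, 0, 34, 38]
New median = -7
Delta = -7 - -17/2 = 3/2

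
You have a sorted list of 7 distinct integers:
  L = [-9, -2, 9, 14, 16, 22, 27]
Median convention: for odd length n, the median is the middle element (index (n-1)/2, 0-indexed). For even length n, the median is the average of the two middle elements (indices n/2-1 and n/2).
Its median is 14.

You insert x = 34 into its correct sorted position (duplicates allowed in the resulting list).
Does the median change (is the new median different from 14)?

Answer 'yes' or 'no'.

Answer: yes

Derivation:
Old median = 14
Insert x = 34
New median = 15
Changed? yes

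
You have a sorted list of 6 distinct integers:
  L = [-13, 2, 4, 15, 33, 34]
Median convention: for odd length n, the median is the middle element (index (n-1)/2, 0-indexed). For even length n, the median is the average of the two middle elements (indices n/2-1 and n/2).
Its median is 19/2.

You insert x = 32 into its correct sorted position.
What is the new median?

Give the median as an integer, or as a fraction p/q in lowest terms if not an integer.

Old list (sorted, length 6): [-13, 2, 4, 15, 33, 34]
Old median = 19/2
Insert x = 32
Old length even (6). Middle pair: indices 2,3 = 4,15.
New length odd (7). New median = single middle element.
x = 32: 4 elements are < x, 2 elements are > x.
New sorted list: [-13, 2, 4, 15, 32, 33, 34]
New median = 15

Answer: 15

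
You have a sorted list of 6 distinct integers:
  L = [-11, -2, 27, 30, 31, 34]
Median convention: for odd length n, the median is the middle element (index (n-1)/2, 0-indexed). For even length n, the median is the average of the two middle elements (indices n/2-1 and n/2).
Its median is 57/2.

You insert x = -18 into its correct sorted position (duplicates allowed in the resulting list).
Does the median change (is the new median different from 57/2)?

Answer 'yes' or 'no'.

Old median = 57/2
Insert x = -18
New median = 27
Changed? yes

Answer: yes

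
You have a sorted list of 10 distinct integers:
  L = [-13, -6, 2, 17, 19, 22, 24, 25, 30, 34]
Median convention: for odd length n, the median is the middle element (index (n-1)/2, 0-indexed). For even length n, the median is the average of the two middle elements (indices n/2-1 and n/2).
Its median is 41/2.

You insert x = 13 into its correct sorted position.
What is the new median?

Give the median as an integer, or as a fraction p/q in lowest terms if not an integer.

Answer: 19

Derivation:
Old list (sorted, length 10): [-13, -6, 2, 17, 19, 22, 24, 25, 30, 34]
Old median = 41/2
Insert x = 13
Old length even (10). Middle pair: indices 4,5 = 19,22.
New length odd (11). New median = single middle element.
x = 13: 3 elements are < x, 7 elements are > x.
New sorted list: [-13, -6, 2, 13, 17, 19, 22, 24, 25, 30, 34]
New median = 19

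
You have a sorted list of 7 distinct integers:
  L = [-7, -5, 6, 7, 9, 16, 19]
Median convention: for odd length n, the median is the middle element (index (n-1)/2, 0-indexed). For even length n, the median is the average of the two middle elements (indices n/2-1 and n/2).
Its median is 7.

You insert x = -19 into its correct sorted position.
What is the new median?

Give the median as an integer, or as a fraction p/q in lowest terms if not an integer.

Answer: 13/2

Derivation:
Old list (sorted, length 7): [-7, -5, 6, 7, 9, 16, 19]
Old median = 7
Insert x = -19
Old length odd (7). Middle was index 3 = 7.
New length even (8). New median = avg of two middle elements.
x = -19: 0 elements are < x, 7 elements are > x.
New sorted list: [-19, -7, -5, 6, 7, 9, 16, 19]
New median = 13/2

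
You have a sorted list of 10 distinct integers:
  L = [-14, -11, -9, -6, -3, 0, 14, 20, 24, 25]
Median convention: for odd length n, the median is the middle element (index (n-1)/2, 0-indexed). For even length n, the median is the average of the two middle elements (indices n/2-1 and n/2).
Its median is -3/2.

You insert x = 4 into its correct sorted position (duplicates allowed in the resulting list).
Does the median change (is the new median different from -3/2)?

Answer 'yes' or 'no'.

Answer: yes

Derivation:
Old median = -3/2
Insert x = 4
New median = 0
Changed? yes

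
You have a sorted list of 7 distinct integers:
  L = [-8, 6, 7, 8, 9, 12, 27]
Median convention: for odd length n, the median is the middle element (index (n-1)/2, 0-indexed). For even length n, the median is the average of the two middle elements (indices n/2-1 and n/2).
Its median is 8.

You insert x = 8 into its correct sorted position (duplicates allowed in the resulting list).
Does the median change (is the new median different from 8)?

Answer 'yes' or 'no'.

Old median = 8
Insert x = 8
New median = 8
Changed? no

Answer: no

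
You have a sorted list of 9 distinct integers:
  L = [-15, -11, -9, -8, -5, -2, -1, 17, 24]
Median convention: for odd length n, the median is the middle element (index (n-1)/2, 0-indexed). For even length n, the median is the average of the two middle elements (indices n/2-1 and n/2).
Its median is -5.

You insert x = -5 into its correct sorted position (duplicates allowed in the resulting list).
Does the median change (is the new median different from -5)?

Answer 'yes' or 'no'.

Answer: no

Derivation:
Old median = -5
Insert x = -5
New median = -5
Changed? no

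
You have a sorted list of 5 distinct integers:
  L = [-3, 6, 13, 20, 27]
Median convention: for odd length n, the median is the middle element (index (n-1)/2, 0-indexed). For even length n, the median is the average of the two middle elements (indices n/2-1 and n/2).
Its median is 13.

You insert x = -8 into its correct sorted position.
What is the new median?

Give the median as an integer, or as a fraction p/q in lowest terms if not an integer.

Old list (sorted, length 5): [-3, 6, 13, 20, 27]
Old median = 13
Insert x = -8
Old length odd (5). Middle was index 2 = 13.
New length even (6). New median = avg of two middle elements.
x = -8: 0 elements are < x, 5 elements are > x.
New sorted list: [-8, -3, 6, 13, 20, 27]
New median = 19/2

Answer: 19/2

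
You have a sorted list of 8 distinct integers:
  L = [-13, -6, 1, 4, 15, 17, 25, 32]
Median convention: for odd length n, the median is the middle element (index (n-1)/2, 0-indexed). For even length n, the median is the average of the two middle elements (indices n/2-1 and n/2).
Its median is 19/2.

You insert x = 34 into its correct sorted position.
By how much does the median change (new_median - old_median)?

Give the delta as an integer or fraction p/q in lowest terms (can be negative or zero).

Old median = 19/2
After inserting x = 34: new sorted = [-13, -6, 1, 4, 15, 17, 25, 32, 34]
New median = 15
Delta = 15 - 19/2 = 11/2

Answer: 11/2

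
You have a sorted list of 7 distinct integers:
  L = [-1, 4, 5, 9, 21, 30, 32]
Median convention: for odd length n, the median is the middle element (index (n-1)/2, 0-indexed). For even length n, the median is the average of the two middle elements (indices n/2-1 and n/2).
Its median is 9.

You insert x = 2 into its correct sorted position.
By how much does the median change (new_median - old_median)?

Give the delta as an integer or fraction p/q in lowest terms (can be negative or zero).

Answer: -2

Derivation:
Old median = 9
After inserting x = 2: new sorted = [-1, 2, 4, 5, 9, 21, 30, 32]
New median = 7
Delta = 7 - 9 = -2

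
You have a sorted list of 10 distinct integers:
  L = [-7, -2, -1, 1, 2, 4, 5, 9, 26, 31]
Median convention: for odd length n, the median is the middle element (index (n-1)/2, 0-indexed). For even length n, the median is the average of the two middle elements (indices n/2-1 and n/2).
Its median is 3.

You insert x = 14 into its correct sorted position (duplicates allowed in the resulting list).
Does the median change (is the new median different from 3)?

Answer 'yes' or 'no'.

Answer: yes

Derivation:
Old median = 3
Insert x = 14
New median = 4
Changed? yes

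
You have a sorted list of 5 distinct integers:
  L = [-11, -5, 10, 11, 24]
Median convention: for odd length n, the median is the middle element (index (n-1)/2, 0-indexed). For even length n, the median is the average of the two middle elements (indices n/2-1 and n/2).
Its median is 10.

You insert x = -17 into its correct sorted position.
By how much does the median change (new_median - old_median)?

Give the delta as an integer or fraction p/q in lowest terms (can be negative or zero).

Old median = 10
After inserting x = -17: new sorted = [-17, -11, -5, 10, 11, 24]
New median = 5/2
Delta = 5/2 - 10 = -15/2

Answer: -15/2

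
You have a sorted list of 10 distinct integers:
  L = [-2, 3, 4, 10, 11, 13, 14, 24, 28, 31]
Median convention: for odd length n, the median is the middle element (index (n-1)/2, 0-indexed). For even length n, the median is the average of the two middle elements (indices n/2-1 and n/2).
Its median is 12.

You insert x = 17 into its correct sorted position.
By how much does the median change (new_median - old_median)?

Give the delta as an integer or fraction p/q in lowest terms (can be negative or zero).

Old median = 12
After inserting x = 17: new sorted = [-2, 3, 4, 10, 11, 13, 14, 17, 24, 28, 31]
New median = 13
Delta = 13 - 12 = 1

Answer: 1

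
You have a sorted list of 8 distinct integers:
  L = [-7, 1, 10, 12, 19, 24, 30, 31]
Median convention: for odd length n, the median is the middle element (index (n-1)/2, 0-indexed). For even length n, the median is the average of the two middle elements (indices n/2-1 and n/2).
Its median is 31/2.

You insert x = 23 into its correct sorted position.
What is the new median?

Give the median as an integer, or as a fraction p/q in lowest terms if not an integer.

Old list (sorted, length 8): [-7, 1, 10, 12, 19, 24, 30, 31]
Old median = 31/2
Insert x = 23
Old length even (8). Middle pair: indices 3,4 = 12,19.
New length odd (9). New median = single middle element.
x = 23: 5 elements are < x, 3 elements are > x.
New sorted list: [-7, 1, 10, 12, 19, 23, 24, 30, 31]
New median = 19

Answer: 19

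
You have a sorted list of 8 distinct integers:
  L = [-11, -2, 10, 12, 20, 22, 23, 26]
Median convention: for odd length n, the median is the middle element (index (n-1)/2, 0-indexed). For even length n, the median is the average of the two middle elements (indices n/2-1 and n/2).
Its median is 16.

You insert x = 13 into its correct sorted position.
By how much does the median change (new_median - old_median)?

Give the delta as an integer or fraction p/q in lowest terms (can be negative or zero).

Answer: -3

Derivation:
Old median = 16
After inserting x = 13: new sorted = [-11, -2, 10, 12, 13, 20, 22, 23, 26]
New median = 13
Delta = 13 - 16 = -3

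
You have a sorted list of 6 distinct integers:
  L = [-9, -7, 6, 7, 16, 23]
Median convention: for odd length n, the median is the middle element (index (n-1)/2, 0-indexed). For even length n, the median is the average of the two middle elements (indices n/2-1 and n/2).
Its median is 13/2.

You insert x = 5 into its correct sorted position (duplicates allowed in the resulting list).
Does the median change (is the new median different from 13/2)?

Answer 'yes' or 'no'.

Old median = 13/2
Insert x = 5
New median = 6
Changed? yes

Answer: yes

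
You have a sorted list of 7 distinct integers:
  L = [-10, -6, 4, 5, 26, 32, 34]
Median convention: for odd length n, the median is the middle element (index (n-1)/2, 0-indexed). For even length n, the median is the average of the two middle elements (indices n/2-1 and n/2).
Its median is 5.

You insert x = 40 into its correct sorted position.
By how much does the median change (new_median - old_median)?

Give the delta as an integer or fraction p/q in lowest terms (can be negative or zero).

Answer: 21/2

Derivation:
Old median = 5
After inserting x = 40: new sorted = [-10, -6, 4, 5, 26, 32, 34, 40]
New median = 31/2
Delta = 31/2 - 5 = 21/2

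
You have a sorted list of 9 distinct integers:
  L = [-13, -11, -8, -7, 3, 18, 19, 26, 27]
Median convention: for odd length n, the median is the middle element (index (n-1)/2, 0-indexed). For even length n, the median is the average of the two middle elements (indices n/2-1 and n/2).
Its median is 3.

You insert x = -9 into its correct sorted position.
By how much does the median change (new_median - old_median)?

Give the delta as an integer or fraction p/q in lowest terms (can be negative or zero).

Answer: -5

Derivation:
Old median = 3
After inserting x = -9: new sorted = [-13, -11, -9, -8, -7, 3, 18, 19, 26, 27]
New median = -2
Delta = -2 - 3 = -5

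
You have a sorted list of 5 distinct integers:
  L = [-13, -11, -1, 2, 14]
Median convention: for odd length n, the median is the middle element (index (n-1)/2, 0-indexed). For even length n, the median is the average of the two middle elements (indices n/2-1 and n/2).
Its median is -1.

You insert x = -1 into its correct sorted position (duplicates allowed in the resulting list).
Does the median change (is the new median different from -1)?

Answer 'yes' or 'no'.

Answer: no

Derivation:
Old median = -1
Insert x = -1
New median = -1
Changed? no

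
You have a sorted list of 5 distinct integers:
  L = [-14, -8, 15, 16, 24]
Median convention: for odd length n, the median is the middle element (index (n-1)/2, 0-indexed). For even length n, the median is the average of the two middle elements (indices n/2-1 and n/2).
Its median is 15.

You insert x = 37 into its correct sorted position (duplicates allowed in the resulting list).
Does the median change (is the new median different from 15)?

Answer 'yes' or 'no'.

Old median = 15
Insert x = 37
New median = 31/2
Changed? yes

Answer: yes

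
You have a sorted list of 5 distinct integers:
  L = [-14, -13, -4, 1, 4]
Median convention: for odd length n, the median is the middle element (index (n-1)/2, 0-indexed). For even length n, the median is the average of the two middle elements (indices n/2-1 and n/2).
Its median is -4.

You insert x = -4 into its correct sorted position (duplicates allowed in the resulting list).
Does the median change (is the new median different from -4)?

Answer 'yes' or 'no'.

Answer: no

Derivation:
Old median = -4
Insert x = -4
New median = -4
Changed? no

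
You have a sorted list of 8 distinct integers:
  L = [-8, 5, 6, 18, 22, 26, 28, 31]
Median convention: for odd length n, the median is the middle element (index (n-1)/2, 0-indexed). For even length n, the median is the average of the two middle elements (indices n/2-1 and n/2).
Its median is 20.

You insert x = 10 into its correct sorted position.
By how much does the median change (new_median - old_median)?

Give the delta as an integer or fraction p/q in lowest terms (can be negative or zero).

Answer: -2

Derivation:
Old median = 20
After inserting x = 10: new sorted = [-8, 5, 6, 10, 18, 22, 26, 28, 31]
New median = 18
Delta = 18 - 20 = -2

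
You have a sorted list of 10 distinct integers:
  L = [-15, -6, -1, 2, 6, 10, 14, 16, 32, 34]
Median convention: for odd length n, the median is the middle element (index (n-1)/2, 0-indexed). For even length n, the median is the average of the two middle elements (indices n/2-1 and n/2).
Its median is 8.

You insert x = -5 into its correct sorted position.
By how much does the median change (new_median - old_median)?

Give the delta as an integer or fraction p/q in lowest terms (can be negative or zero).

Old median = 8
After inserting x = -5: new sorted = [-15, -6, -5, -1, 2, 6, 10, 14, 16, 32, 34]
New median = 6
Delta = 6 - 8 = -2

Answer: -2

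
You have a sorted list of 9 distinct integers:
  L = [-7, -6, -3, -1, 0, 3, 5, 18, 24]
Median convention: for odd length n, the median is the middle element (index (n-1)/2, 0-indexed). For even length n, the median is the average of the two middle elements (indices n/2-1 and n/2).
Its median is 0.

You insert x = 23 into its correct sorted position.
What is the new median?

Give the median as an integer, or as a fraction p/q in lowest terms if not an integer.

Old list (sorted, length 9): [-7, -6, -3, -1, 0, 3, 5, 18, 24]
Old median = 0
Insert x = 23
Old length odd (9). Middle was index 4 = 0.
New length even (10). New median = avg of two middle elements.
x = 23: 8 elements are < x, 1 elements are > x.
New sorted list: [-7, -6, -3, -1, 0, 3, 5, 18, 23, 24]
New median = 3/2

Answer: 3/2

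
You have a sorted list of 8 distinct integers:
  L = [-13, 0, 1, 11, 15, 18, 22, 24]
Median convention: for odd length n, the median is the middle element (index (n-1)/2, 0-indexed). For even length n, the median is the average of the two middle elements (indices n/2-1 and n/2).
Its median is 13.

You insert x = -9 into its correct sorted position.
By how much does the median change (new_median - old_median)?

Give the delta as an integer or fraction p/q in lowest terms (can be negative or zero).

Old median = 13
After inserting x = -9: new sorted = [-13, -9, 0, 1, 11, 15, 18, 22, 24]
New median = 11
Delta = 11 - 13 = -2

Answer: -2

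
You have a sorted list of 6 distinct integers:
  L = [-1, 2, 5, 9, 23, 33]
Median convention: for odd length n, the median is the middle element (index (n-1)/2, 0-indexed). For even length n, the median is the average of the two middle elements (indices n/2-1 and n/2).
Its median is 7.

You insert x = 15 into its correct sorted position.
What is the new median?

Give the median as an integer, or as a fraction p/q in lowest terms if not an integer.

Old list (sorted, length 6): [-1, 2, 5, 9, 23, 33]
Old median = 7
Insert x = 15
Old length even (6). Middle pair: indices 2,3 = 5,9.
New length odd (7). New median = single middle element.
x = 15: 4 elements are < x, 2 elements are > x.
New sorted list: [-1, 2, 5, 9, 15, 23, 33]
New median = 9

Answer: 9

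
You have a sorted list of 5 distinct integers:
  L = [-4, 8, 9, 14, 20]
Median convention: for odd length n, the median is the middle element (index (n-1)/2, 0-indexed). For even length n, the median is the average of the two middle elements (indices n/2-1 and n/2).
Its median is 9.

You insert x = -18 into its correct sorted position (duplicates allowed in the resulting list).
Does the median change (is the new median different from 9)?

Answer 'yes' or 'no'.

Old median = 9
Insert x = -18
New median = 17/2
Changed? yes

Answer: yes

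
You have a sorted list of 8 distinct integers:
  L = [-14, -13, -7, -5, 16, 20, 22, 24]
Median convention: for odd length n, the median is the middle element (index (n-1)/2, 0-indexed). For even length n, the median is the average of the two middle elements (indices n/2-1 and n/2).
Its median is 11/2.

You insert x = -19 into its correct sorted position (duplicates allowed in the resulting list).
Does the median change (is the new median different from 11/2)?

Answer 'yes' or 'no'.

Answer: yes

Derivation:
Old median = 11/2
Insert x = -19
New median = -5
Changed? yes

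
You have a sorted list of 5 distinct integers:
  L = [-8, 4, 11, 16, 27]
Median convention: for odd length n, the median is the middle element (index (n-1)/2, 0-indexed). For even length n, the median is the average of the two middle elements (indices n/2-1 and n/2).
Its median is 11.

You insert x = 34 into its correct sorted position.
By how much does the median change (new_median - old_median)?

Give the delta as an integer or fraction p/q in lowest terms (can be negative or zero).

Answer: 5/2

Derivation:
Old median = 11
After inserting x = 34: new sorted = [-8, 4, 11, 16, 27, 34]
New median = 27/2
Delta = 27/2 - 11 = 5/2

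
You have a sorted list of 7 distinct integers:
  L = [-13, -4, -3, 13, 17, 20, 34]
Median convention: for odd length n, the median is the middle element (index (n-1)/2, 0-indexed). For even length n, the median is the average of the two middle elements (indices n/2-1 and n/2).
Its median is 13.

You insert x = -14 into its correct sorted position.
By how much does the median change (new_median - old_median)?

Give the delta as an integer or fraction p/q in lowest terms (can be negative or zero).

Old median = 13
After inserting x = -14: new sorted = [-14, -13, -4, -3, 13, 17, 20, 34]
New median = 5
Delta = 5 - 13 = -8

Answer: -8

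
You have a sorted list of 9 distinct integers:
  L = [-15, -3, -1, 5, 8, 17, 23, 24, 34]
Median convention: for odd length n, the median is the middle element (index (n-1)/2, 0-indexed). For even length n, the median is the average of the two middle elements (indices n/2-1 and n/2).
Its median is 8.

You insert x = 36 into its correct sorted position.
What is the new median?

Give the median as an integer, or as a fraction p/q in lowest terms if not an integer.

Old list (sorted, length 9): [-15, -3, -1, 5, 8, 17, 23, 24, 34]
Old median = 8
Insert x = 36
Old length odd (9). Middle was index 4 = 8.
New length even (10). New median = avg of two middle elements.
x = 36: 9 elements are < x, 0 elements are > x.
New sorted list: [-15, -3, -1, 5, 8, 17, 23, 24, 34, 36]
New median = 25/2

Answer: 25/2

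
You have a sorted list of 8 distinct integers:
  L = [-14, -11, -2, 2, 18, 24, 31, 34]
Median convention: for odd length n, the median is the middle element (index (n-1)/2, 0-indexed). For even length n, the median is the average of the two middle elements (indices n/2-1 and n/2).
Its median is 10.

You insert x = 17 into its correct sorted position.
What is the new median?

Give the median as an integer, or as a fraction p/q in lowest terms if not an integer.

Old list (sorted, length 8): [-14, -11, -2, 2, 18, 24, 31, 34]
Old median = 10
Insert x = 17
Old length even (8). Middle pair: indices 3,4 = 2,18.
New length odd (9). New median = single middle element.
x = 17: 4 elements are < x, 4 elements are > x.
New sorted list: [-14, -11, -2, 2, 17, 18, 24, 31, 34]
New median = 17

Answer: 17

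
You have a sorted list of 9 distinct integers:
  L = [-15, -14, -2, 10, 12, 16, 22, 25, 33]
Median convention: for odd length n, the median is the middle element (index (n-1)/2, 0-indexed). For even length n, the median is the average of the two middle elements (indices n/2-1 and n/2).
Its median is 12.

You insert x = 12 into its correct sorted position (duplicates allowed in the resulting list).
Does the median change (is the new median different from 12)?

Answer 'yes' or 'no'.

Answer: no

Derivation:
Old median = 12
Insert x = 12
New median = 12
Changed? no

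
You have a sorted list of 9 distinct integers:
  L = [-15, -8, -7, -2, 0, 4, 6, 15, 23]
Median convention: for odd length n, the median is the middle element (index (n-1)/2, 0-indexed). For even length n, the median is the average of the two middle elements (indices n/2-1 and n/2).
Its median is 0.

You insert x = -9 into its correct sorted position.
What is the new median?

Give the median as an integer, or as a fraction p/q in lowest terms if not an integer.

Answer: -1

Derivation:
Old list (sorted, length 9): [-15, -8, -7, -2, 0, 4, 6, 15, 23]
Old median = 0
Insert x = -9
Old length odd (9). Middle was index 4 = 0.
New length even (10). New median = avg of two middle elements.
x = -9: 1 elements are < x, 8 elements are > x.
New sorted list: [-15, -9, -8, -7, -2, 0, 4, 6, 15, 23]
New median = -1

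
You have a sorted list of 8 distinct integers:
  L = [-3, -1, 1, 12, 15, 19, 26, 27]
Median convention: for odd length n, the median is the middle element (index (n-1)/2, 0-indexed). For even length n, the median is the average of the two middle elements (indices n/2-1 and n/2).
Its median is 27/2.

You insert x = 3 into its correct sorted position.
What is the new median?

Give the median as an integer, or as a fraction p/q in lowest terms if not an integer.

Answer: 12

Derivation:
Old list (sorted, length 8): [-3, -1, 1, 12, 15, 19, 26, 27]
Old median = 27/2
Insert x = 3
Old length even (8). Middle pair: indices 3,4 = 12,15.
New length odd (9). New median = single middle element.
x = 3: 3 elements are < x, 5 elements are > x.
New sorted list: [-3, -1, 1, 3, 12, 15, 19, 26, 27]
New median = 12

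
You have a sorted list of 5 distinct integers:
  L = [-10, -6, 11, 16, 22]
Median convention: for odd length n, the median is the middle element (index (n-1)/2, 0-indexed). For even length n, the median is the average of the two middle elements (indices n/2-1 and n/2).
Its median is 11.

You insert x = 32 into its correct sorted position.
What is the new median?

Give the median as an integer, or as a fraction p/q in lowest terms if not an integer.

Old list (sorted, length 5): [-10, -6, 11, 16, 22]
Old median = 11
Insert x = 32
Old length odd (5). Middle was index 2 = 11.
New length even (6). New median = avg of two middle elements.
x = 32: 5 elements are < x, 0 elements are > x.
New sorted list: [-10, -6, 11, 16, 22, 32]
New median = 27/2

Answer: 27/2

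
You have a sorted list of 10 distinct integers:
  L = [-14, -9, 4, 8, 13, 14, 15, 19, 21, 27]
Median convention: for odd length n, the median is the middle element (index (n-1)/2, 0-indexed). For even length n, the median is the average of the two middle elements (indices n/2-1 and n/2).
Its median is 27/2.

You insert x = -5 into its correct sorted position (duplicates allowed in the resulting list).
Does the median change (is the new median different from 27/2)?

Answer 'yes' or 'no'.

Answer: yes

Derivation:
Old median = 27/2
Insert x = -5
New median = 13
Changed? yes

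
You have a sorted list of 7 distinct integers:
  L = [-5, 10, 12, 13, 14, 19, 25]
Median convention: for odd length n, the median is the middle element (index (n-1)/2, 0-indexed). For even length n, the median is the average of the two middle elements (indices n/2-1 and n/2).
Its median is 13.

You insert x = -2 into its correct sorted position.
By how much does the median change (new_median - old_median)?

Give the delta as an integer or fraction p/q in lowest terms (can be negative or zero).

Answer: -1/2

Derivation:
Old median = 13
After inserting x = -2: new sorted = [-5, -2, 10, 12, 13, 14, 19, 25]
New median = 25/2
Delta = 25/2 - 13 = -1/2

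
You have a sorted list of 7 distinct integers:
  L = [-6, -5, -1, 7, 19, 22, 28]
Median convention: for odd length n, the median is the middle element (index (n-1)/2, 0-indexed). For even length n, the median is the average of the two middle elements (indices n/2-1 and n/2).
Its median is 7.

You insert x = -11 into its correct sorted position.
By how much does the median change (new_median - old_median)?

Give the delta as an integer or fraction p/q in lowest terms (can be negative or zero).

Answer: -4

Derivation:
Old median = 7
After inserting x = -11: new sorted = [-11, -6, -5, -1, 7, 19, 22, 28]
New median = 3
Delta = 3 - 7 = -4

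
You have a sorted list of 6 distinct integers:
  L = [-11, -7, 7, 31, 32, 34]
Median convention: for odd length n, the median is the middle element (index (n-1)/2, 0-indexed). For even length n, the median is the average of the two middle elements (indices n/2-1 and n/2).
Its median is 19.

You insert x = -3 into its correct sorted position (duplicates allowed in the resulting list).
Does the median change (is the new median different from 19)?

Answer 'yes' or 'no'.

Answer: yes

Derivation:
Old median = 19
Insert x = -3
New median = 7
Changed? yes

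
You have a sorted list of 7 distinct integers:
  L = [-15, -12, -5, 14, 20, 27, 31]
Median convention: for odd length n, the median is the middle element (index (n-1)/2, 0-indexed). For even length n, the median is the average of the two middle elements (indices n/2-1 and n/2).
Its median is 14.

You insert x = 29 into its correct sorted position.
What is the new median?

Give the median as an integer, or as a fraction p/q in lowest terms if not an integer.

Answer: 17

Derivation:
Old list (sorted, length 7): [-15, -12, -5, 14, 20, 27, 31]
Old median = 14
Insert x = 29
Old length odd (7). Middle was index 3 = 14.
New length even (8). New median = avg of two middle elements.
x = 29: 6 elements are < x, 1 elements are > x.
New sorted list: [-15, -12, -5, 14, 20, 27, 29, 31]
New median = 17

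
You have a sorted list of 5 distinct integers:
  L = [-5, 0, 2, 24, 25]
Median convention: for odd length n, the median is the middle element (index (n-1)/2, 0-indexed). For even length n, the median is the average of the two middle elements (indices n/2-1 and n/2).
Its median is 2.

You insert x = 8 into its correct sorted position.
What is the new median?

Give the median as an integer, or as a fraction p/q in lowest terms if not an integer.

Answer: 5

Derivation:
Old list (sorted, length 5): [-5, 0, 2, 24, 25]
Old median = 2
Insert x = 8
Old length odd (5). Middle was index 2 = 2.
New length even (6). New median = avg of two middle elements.
x = 8: 3 elements are < x, 2 elements are > x.
New sorted list: [-5, 0, 2, 8, 24, 25]
New median = 5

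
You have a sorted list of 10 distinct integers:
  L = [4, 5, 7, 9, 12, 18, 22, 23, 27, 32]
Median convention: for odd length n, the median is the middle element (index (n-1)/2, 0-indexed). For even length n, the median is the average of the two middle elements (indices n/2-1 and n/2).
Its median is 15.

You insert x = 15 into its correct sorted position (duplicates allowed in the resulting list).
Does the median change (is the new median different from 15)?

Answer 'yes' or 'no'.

Answer: no

Derivation:
Old median = 15
Insert x = 15
New median = 15
Changed? no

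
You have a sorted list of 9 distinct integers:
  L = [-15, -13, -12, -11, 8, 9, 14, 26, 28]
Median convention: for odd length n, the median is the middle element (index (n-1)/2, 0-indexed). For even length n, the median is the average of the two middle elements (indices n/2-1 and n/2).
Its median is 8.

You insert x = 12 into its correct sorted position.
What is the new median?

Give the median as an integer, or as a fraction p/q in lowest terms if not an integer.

Old list (sorted, length 9): [-15, -13, -12, -11, 8, 9, 14, 26, 28]
Old median = 8
Insert x = 12
Old length odd (9). Middle was index 4 = 8.
New length even (10). New median = avg of two middle elements.
x = 12: 6 elements are < x, 3 elements are > x.
New sorted list: [-15, -13, -12, -11, 8, 9, 12, 14, 26, 28]
New median = 17/2

Answer: 17/2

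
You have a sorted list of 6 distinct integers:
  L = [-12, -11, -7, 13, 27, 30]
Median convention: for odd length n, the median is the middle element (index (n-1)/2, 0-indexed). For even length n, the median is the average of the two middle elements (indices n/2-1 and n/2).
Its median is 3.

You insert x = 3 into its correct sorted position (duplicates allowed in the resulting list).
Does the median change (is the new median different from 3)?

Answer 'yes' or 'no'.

Old median = 3
Insert x = 3
New median = 3
Changed? no

Answer: no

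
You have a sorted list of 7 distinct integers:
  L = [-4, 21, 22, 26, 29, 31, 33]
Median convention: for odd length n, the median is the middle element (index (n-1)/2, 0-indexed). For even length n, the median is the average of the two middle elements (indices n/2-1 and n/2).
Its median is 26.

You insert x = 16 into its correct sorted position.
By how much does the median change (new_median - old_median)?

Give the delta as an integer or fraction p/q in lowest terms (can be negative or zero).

Old median = 26
After inserting x = 16: new sorted = [-4, 16, 21, 22, 26, 29, 31, 33]
New median = 24
Delta = 24 - 26 = -2

Answer: -2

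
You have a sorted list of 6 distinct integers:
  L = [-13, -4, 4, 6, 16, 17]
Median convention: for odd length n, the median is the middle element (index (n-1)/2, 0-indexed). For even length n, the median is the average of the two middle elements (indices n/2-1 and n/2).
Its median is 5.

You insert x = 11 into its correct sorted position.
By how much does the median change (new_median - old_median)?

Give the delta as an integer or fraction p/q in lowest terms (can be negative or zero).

Answer: 1

Derivation:
Old median = 5
After inserting x = 11: new sorted = [-13, -4, 4, 6, 11, 16, 17]
New median = 6
Delta = 6 - 5 = 1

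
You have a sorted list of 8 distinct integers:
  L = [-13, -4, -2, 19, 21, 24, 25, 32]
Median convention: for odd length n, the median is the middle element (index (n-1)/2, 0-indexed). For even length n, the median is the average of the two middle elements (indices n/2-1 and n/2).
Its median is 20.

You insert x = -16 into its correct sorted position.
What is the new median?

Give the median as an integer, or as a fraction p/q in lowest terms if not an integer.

Old list (sorted, length 8): [-13, -4, -2, 19, 21, 24, 25, 32]
Old median = 20
Insert x = -16
Old length even (8). Middle pair: indices 3,4 = 19,21.
New length odd (9). New median = single middle element.
x = -16: 0 elements are < x, 8 elements are > x.
New sorted list: [-16, -13, -4, -2, 19, 21, 24, 25, 32]
New median = 19

Answer: 19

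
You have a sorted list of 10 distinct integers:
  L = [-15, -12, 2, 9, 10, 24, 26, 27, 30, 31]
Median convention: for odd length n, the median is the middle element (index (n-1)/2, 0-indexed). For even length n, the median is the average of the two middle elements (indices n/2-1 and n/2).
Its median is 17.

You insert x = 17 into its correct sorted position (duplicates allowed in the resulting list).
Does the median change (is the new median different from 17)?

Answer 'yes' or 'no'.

Old median = 17
Insert x = 17
New median = 17
Changed? no

Answer: no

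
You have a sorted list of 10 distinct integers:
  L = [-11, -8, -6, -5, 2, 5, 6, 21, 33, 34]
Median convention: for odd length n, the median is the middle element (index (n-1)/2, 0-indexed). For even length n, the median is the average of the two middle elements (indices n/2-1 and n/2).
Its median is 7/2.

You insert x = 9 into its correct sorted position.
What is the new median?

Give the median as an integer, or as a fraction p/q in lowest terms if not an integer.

Old list (sorted, length 10): [-11, -8, -6, -5, 2, 5, 6, 21, 33, 34]
Old median = 7/2
Insert x = 9
Old length even (10). Middle pair: indices 4,5 = 2,5.
New length odd (11). New median = single middle element.
x = 9: 7 elements are < x, 3 elements are > x.
New sorted list: [-11, -8, -6, -5, 2, 5, 6, 9, 21, 33, 34]
New median = 5

Answer: 5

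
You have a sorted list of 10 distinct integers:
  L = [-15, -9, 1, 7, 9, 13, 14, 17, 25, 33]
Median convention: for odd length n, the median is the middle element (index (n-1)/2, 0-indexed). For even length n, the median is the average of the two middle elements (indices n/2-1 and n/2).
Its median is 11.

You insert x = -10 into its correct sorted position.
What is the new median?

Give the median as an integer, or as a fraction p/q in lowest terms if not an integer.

Answer: 9

Derivation:
Old list (sorted, length 10): [-15, -9, 1, 7, 9, 13, 14, 17, 25, 33]
Old median = 11
Insert x = -10
Old length even (10). Middle pair: indices 4,5 = 9,13.
New length odd (11). New median = single middle element.
x = -10: 1 elements are < x, 9 elements are > x.
New sorted list: [-15, -10, -9, 1, 7, 9, 13, 14, 17, 25, 33]
New median = 9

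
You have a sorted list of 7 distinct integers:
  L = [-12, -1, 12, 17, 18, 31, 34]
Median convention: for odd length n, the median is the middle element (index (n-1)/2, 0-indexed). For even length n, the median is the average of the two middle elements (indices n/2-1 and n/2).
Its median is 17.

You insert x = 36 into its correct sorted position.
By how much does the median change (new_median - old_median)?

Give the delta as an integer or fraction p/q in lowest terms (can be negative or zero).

Old median = 17
After inserting x = 36: new sorted = [-12, -1, 12, 17, 18, 31, 34, 36]
New median = 35/2
Delta = 35/2 - 17 = 1/2

Answer: 1/2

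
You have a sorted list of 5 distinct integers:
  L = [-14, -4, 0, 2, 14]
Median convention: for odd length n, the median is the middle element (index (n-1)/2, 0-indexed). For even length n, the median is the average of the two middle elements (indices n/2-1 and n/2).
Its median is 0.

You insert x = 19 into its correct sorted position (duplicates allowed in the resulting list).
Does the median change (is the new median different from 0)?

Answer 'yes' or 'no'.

Old median = 0
Insert x = 19
New median = 1
Changed? yes

Answer: yes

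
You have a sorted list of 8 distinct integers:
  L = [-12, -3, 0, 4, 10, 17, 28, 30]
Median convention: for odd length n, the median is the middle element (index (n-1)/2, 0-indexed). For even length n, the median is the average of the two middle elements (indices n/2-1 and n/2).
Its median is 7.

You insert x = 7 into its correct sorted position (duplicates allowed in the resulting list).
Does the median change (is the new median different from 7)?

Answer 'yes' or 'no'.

Old median = 7
Insert x = 7
New median = 7
Changed? no

Answer: no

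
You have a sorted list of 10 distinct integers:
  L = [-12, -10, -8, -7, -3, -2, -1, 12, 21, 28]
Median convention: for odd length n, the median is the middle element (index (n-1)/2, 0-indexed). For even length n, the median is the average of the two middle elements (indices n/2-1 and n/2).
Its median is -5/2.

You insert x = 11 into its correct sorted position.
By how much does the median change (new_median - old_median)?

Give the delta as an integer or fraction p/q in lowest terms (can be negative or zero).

Old median = -5/2
After inserting x = 11: new sorted = [-12, -10, -8, -7, -3, -2, -1, 11, 12, 21, 28]
New median = -2
Delta = -2 - -5/2 = 1/2

Answer: 1/2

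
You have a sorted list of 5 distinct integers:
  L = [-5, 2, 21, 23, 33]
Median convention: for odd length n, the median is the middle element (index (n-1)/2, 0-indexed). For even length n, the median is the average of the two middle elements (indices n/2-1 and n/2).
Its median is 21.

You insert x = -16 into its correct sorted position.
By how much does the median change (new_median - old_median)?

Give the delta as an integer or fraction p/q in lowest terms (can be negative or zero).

Old median = 21
After inserting x = -16: new sorted = [-16, -5, 2, 21, 23, 33]
New median = 23/2
Delta = 23/2 - 21 = -19/2

Answer: -19/2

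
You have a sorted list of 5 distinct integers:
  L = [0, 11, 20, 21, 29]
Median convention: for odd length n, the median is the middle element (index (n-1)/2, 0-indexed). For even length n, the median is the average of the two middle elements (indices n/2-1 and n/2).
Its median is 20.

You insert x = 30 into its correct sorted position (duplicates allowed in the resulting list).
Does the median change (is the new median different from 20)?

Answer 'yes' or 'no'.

Old median = 20
Insert x = 30
New median = 41/2
Changed? yes

Answer: yes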